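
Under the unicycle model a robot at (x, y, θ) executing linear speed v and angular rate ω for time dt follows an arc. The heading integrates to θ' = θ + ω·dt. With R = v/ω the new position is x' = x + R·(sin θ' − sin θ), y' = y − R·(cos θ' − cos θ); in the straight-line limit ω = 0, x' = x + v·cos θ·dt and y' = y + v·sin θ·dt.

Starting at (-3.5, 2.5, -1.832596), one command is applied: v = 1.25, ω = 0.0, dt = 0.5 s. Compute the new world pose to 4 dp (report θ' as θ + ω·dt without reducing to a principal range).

θ' = -1.8326 + 0.0·0.5 = -1.8326
ω = 0 → straight: x' = -3.5 + 1.25·cos(-1.8326)·0.5 = -3.6618
y' = 2.5 + 1.25·sin(-1.8326)·0.5 = 1.8963

(-3.6618, 1.8963, -1.8326)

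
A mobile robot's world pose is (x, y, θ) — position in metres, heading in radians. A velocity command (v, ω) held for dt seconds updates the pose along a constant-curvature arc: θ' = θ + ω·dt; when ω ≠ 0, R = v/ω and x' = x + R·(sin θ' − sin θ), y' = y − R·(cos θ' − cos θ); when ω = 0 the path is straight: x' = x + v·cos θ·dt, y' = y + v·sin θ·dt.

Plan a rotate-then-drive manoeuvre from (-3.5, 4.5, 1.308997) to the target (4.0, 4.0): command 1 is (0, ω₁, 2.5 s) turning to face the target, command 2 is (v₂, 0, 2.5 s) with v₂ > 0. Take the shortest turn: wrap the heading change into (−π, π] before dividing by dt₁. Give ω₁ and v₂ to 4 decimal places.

heading to target = atan2(4−4.5, 4−-3.5) = -0.0666
Δθ = wrap(-0.0666 − 1.3090) = -1.3756; ω₁ = Δθ/dt₁ = -0.5502
distance = √((4−-3.5)² + (4−4.5)²) = 7.5166; v₂ = distance/dt₂ = 3.0067

ω₁ = -0.5502, v₂ = 3.0067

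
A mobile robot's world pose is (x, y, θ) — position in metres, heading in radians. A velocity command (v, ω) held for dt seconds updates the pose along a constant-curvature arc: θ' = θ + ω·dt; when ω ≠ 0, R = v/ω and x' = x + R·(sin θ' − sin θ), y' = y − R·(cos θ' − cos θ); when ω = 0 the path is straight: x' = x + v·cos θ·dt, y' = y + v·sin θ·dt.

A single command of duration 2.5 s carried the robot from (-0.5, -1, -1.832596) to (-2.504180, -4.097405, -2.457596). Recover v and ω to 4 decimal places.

Δθ = -2.457596 − -1.832596 = -0.625000
ω = Δθ/dt = -0.625000/2.5 = -0.2500
R = −Δy/(cos θ' − cos θ) = -6.0000
v = R·ω = -6.0000·-0.2500 = 1.5000

v = 1.5000, ω = -0.2500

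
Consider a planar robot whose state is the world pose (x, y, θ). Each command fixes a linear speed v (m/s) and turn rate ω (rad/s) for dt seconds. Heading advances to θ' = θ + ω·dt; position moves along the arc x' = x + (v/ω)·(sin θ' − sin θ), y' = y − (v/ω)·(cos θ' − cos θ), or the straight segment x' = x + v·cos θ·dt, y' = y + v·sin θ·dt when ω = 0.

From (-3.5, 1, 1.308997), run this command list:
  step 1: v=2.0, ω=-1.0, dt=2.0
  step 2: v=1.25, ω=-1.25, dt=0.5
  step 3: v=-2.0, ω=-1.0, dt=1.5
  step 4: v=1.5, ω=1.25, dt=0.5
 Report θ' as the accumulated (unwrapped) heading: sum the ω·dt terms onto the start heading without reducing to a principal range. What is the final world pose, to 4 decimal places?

(0.7399, 3.4645, -2.1910)

step 1: θ'=-0.6910 (R=-2.0000) → pose (-0.2935, 2.0236, -0.6910)
step 2: θ'=-1.3160 (R=-1.0000) → pose (0.0369, 1.5050, -1.3160)
step 3: θ'=-2.8160 (R=2.0000) → pose (1.3326, 3.9040, -2.8160)
step 4: θ'=-2.1910 (R=1.2000) → pose (0.7399, 3.4645, -2.1910)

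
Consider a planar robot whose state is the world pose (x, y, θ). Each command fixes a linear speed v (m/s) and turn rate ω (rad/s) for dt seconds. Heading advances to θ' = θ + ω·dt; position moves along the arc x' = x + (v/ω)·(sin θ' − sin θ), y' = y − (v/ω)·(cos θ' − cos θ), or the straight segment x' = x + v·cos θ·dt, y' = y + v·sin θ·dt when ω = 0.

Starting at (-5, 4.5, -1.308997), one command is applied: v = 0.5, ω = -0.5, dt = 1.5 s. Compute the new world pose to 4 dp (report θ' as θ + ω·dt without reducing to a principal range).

θ' = -1.3090 + -0.5·1.5 = -2.0590
R = v/ω = 0.5/-0.5 = -1.0000
x' = -5 + -1.0000·(sin -2.0590 − sin -1.3090) = -5.0827
y' = 4.5 − -1.0000·(cos -2.0590 − cos -1.3090) = 3.7721

(-5.0827, 3.7721, -2.0590)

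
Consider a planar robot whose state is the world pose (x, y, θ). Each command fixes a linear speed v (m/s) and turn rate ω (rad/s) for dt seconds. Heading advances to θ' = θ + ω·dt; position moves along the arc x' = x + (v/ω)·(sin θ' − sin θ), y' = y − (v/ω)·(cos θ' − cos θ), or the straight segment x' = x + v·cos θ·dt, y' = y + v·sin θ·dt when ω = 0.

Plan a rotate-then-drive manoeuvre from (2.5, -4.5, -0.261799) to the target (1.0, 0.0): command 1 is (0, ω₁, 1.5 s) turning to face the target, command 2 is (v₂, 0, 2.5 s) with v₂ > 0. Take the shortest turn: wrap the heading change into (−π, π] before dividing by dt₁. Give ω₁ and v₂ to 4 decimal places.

heading to target = atan2(0−-4.5, 1−2.5) = 1.8925
Δθ = wrap(1.8925 − -0.2618) = 2.1543; ω₁ = Δθ/dt₁ = 1.4362
distance = √((1−2.5)² + (0−-4.5)²) = 4.7434; v₂ = distance/dt₂ = 1.8974

ω₁ = 1.4362, v₂ = 1.8974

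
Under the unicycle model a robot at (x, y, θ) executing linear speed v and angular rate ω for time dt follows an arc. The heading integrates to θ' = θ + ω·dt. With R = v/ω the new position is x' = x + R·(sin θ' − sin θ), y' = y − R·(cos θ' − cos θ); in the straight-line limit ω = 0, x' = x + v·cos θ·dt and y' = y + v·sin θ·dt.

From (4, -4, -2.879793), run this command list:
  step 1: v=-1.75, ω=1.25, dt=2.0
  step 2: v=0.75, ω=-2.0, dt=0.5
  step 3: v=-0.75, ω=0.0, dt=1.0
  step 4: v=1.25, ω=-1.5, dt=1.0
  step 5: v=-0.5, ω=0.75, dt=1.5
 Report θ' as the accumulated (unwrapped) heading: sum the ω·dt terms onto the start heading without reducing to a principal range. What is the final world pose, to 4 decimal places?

step 1: θ'=-0.3798 (R=-1.4000) → pose (4.1567, -1.3475, -0.3798)
step 2: θ'=-1.3798 (R=-0.3750) → pose (4.3858, -1.6246, -1.3798)
step 3: θ'=-1.3798 (straight) → pose (4.2434, -0.8882, -1.3798)
step 4: θ'=-2.8798 (R=-0.8333) → pose (3.6410, -1.8513, -2.8798)
step 5: θ'=-1.7548 (R=-0.6667) → pose (4.1238, -1.3294, -1.7548)

(4.1238, -1.3294, -1.7548)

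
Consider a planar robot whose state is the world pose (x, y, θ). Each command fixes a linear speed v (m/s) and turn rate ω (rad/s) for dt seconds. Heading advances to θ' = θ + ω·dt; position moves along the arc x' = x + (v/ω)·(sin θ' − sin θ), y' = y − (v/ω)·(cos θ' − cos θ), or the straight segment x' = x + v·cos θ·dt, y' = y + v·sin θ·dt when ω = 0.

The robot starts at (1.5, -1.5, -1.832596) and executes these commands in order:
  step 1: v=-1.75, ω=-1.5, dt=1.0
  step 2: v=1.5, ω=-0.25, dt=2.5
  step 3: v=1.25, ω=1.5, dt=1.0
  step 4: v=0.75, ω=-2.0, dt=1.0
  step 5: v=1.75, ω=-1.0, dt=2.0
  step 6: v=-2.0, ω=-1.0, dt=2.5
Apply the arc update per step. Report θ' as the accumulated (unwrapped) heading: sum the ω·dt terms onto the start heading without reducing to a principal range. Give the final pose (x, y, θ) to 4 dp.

step 1: θ'=-3.3326 (R=1.1667) → pose (2.8484, -0.6565, -3.3326)
step 2: θ'=-3.9576 (R=-6.0000) → pose (-0.3830, 1.1236, -3.9576)
step 3: θ'=-2.4576 (R=0.8333) → pose (-1.5166, 1.1985, -2.4576)
step 4: θ'=-4.4576 (R=-0.3750) → pose (-2.1165, 1.3946, -4.4576)
step 5: θ'=-6.4576 (R=-1.7500) → pose (-0.1193, 3.5591, -6.4576)
step 6: θ'=-8.9576 (R=2.0000) → pose (-0.6730, 7.3145, -8.9576)

(-0.6730, 7.3145, -8.9576)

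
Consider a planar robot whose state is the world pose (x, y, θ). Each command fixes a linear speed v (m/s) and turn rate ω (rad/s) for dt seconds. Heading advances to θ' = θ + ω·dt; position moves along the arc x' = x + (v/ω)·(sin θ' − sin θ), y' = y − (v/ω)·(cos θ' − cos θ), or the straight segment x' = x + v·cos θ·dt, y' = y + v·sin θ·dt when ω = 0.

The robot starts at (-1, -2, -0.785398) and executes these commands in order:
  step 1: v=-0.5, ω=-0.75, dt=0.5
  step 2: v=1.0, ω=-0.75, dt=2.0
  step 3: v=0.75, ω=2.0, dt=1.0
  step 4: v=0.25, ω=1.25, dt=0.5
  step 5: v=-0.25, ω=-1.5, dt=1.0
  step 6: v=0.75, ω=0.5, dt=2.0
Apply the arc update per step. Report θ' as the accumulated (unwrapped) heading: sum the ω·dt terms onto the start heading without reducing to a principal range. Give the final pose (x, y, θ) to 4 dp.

step 1: θ'=-1.1604 (R=0.6667) → pose (-1.1399, -1.7946, -1.1604)
step 2: θ'=-2.6604 (R=-1.3333) → pose (-1.7454, -3.5085, -2.6604)
step 3: θ'=-0.6604 (R=0.3750) → pose (-1.8019, -4.1370, -0.6604)
step 4: θ'=-0.0354 (R=0.2000) → pose (-1.6863, -4.1790, -0.0354)
step 5: θ'=-1.5354 (R=0.1667) → pose (-1.8469, -4.0183, -1.5354)
step 6: θ'=-0.5354 (R=1.5000) → pose (-1.1131, -5.2553, -0.5354)

(-1.1131, -5.2553, -0.5354)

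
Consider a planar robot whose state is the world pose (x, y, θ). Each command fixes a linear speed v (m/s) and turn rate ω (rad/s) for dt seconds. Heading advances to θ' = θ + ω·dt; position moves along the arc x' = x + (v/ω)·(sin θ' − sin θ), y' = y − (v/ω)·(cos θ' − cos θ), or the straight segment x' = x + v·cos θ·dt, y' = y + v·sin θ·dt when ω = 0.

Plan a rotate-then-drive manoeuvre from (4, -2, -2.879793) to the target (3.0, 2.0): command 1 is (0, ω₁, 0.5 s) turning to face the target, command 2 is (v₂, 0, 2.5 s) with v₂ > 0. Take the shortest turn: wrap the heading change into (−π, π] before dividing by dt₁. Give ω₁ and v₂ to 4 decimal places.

ω₁ = -3.1752, v₂ = 1.6492

heading to target = atan2(2−-2, 3−4) = 1.8158
Δθ = wrap(1.8158 − -2.8798) = -1.5876; ω₁ = Δθ/dt₁ = -3.1752
distance = √((3−4)² + (2−-2)²) = 4.1231; v₂ = distance/dt₂ = 1.6492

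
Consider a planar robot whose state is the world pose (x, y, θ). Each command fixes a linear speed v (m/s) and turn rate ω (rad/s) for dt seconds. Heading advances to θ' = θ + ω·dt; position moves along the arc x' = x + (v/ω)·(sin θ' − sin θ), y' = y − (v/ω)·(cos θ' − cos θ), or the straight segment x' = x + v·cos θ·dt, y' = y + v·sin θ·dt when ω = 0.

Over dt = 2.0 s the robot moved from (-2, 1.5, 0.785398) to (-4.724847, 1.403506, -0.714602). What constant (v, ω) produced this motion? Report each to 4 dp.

Δθ = -0.714602 − 0.785398 = -1.500000
ω = Δθ/dt = -1.500000/2.0 = -0.7500
R = Δx/(sin θ' − sin θ) = 2.0000
v = R·ω = 2.0000·-0.7500 = -1.5000

v = -1.5000, ω = -0.7500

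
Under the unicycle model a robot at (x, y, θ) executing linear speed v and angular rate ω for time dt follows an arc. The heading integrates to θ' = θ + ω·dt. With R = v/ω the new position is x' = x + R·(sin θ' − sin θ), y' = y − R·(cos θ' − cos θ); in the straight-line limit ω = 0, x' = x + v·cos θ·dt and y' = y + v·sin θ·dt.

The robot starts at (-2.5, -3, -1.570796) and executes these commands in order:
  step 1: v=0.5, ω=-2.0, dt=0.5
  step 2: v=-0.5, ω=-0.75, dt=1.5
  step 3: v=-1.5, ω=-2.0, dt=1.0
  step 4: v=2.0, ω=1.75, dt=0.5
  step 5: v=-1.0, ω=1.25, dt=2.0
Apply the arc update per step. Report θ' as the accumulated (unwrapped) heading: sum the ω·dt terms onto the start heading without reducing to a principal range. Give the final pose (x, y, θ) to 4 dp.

(0.0005, -4.2707, -2.3208)

step 1: θ'=-2.5708 (R=-0.2500) → pose (-2.6149, -3.2104, -2.5708)
step 2: θ'=-3.6958 (R=0.6667) → pose (-1.9039, -3.2045, -3.6958)
step 3: θ'=-5.6958 (R=0.7500) → pose (-1.8829, -4.4665, -5.6958)
step 4: θ'=-4.8208 (R=1.1429) → pose (-1.3801, -3.6388, -4.8208)
step 5: θ'=-2.3208 (R=-0.8000) → pose (0.0005, -4.2707, -2.3208)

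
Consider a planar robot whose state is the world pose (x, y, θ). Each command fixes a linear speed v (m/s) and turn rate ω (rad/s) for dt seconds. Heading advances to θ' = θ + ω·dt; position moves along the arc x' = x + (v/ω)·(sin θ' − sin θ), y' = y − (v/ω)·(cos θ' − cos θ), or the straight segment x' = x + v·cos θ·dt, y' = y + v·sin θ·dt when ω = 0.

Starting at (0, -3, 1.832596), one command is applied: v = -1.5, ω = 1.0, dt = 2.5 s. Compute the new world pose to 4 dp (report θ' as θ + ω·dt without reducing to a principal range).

θ' = 1.8326 + 1.0·2.5 = 4.3326
R = v/ω = -1.5/1.0 = -1.5000
x' = 0 + -1.5000·(sin 4.3326 − sin 1.8326) = 2.8420
y' = -3 − -1.5000·(cos 4.3326 − cos 1.8326) = -3.1679

(2.8420, -3.1679, 4.3326)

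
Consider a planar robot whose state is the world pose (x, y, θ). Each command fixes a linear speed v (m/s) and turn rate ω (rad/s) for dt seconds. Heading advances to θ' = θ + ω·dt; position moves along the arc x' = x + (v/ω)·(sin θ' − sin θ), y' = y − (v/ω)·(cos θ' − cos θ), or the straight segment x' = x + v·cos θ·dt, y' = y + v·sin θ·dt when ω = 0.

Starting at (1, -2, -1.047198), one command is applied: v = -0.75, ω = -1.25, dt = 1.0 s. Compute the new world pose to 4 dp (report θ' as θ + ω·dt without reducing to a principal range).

(1.0711, -1.3015, -2.2972)

θ' = -1.0472 + -1.25·1.0 = -2.2972
R = v/ω = -0.75/-1.25 = 0.6000
x' = 1 + 0.6000·(sin -2.2972 − sin -1.0472) = 1.0711
y' = -2 − 0.6000·(cos -2.2972 − cos -1.0472) = -1.3015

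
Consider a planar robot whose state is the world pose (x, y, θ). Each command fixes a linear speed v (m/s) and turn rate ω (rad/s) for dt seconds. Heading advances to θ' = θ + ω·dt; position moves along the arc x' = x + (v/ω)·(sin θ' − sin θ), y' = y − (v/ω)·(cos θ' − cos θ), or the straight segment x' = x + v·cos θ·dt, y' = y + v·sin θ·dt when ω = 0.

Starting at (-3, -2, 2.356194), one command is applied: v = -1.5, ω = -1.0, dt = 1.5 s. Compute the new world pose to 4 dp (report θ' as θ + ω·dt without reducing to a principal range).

θ' = 2.3562 + -1.0·1.5 = 0.8562
R = v/ω = -1.5/-1.0 = 1.5000
x' = -3 + 1.5000·(sin 0.8562 − sin 2.3562) = -2.9276
y' = -2 − 1.5000·(cos 0.8562 − cos 2.3562) = -4.0436

(-2.9276, -4.0436, 0.8562)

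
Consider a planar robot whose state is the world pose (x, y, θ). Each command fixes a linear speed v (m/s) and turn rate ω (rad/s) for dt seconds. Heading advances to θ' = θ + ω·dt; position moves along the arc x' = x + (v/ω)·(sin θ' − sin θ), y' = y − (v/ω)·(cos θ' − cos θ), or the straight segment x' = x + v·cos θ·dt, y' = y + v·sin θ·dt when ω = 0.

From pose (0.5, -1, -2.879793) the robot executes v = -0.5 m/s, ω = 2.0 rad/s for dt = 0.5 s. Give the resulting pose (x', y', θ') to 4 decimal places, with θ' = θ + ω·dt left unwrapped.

(0.6735, -0.8345, -1.8798)

θ' = -2.8798 + 2.0·0.5 = -1.8798
R = v/ω = -0.5/2.0 = -0.2500
x' = 0.5 + -0.2500·(sin -1.8798 − sin -2.8798) = 0.6735
y' = -1 − -0.2500·(cos -1.8798 − cos -2.8798) = -0.8345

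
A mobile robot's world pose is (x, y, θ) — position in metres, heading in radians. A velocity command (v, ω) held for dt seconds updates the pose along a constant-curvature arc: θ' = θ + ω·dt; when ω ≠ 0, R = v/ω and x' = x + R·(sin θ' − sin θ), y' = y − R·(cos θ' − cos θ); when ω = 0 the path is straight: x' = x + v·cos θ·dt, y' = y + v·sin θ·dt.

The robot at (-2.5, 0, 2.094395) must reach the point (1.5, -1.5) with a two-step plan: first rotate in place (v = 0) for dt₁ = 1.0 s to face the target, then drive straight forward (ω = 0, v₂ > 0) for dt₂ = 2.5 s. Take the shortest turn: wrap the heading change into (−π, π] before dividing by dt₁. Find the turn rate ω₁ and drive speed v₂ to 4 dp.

ω₁ = -2.4532, v₂ = 1.7088

heading to target = atan2(-1.5−0, 1.5−-2.5) = -0.3588
Δθ = wrap(-0.3588 − 2.0944) = -2.4532; ω₁ = Δθ/dt₁ = -2.4532
distance = √((1.5−-2.5)² + (-1.5−0)²) = 4.2720; v₂ = distance/dt₂ = 1.7088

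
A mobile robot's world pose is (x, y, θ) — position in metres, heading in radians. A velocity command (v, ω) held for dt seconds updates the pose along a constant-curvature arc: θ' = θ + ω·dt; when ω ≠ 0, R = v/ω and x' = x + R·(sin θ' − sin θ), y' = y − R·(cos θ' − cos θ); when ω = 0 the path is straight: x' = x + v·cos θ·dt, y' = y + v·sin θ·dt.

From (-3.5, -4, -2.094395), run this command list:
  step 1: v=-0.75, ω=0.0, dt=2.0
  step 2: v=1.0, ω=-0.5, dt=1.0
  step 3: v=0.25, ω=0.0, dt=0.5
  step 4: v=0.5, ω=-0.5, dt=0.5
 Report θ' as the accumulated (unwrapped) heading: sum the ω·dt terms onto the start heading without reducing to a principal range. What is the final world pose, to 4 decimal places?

step 1: θ'=-2.0944 (straight) → pose (-2.7500, -2.7010, -2.0944)
step 2: θ'=-2.5944 (R=-2.0000) → pose (-3.4415, -3.4089, -2.5944)
step 3: θ'=-2.5944 (straight) → pose (-3.5482, -3.4740, -2.5944)
step 4: θ'=-2.8444 (R=-1.0000) → pose (-3.7757, -3.5761, -2.8444)

(-3.7757, -3.5761, -2.8444)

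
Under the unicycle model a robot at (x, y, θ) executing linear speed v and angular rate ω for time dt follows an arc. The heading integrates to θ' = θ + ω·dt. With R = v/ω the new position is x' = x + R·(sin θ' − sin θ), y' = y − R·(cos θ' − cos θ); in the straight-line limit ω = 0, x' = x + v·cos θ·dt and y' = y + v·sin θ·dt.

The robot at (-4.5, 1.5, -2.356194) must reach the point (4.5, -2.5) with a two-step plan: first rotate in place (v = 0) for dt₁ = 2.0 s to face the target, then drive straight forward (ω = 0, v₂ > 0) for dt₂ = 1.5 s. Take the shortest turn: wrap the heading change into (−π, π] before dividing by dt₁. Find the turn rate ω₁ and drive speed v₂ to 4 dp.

heading to target = atan2(-2.5−1.5, 4.5−-4.5) = -0.4182
Δθ = wrap(-0.4182 − -2.3562) = 1.9380; ω₁ = Δθ/dt₁ = 0.9690
distance = √((4.5−-4.5)² + (-2.5−1.5)²) = 9.8489; v₂ = distance/dt₂ = 6.5659

ω₁ = 0.9690, v₂ = 6.5659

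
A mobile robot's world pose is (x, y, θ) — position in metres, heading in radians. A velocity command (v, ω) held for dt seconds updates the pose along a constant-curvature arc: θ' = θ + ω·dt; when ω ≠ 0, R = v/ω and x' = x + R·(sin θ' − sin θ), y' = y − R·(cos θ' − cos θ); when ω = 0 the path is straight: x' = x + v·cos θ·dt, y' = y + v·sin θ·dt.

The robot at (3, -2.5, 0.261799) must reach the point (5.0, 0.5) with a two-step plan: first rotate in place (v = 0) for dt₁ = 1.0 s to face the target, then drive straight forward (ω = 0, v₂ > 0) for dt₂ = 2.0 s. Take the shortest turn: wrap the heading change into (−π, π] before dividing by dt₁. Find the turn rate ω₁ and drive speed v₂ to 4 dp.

ω₁ = 0.7210, v₂ = 1.8028

heading to target = atan2(0.5−-2.5, 5−3) = 0.9828
Δθ = wrap(0.9828 − 0.2618) = 0.7210; ω₁ = Δθ/dt₁ = 0.7210
distance = √((5−3)² + (0.5−-2.5)²) = 3.6056; v₂ = distance/dt₂ = 1.8028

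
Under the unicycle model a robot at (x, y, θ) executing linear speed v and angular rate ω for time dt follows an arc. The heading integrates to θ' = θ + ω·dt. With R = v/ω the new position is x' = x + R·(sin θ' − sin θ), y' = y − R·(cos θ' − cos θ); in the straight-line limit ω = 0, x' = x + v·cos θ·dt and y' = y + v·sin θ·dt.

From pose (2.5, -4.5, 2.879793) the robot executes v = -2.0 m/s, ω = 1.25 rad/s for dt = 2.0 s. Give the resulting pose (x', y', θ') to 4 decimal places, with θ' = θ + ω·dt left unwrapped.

θ' = 2.8798 + 1.25·2.0 = 5.3798
R = v/ω = -2.0/1.25 = -1.6000
x' = 2.5 + -1.6000·(sin 5.3798 − sin 2.8798) = 4.1708
y' = -4.5 − -1.6000·(cos 5.3798 − cos 2.8798) = -1.9642

(4.1708, -1.9642, 5.3798)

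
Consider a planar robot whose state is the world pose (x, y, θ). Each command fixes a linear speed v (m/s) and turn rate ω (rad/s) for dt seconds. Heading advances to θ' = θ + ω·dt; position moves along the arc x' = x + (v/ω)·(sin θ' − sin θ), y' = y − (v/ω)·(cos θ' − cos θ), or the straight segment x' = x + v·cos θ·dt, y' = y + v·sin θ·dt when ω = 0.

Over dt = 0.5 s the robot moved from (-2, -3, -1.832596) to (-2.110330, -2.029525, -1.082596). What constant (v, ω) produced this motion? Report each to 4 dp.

Δθ = -1.082596 − -1.832596 = 0.750000
ω = Δθ/dt = 0.750000/0.5 = 1.5000
R = −Δy/(cos θ' − cos θ) = -1.3333
v = R·ω = -1.3333·1.5000 = -2.0000

v = -2.0000, ω = 1.5000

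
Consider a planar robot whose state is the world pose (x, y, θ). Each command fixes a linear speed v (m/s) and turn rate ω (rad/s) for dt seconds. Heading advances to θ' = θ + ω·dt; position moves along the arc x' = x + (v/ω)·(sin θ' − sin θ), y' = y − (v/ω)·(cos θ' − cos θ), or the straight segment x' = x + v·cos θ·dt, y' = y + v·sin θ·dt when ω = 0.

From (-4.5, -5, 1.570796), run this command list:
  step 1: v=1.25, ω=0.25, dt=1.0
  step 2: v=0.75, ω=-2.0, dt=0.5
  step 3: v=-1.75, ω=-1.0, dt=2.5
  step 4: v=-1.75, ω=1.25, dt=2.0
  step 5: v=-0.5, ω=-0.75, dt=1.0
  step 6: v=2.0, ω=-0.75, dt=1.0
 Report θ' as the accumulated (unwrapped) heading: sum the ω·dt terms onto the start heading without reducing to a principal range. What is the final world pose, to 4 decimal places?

step 1: θ'=1.8208 (R=5.0000) → pose (-4.6554, -3.7630, 1.8208)
step 2: θ'=0.8208 (R=-0.3750) → pose (-4.5665, -3.4146, 0.8208)
step 3: θ'=-1.6792 (R=1.7500) → pose (-7.5867, -2.0324, -1.6792)
step 4: θ'=0.8208 (R=-1.4000) → pose (-10.0028, -0.9266, 0.8208)
step 5: θ'=0.0708 (R=0.6667) → pose (-10.4434, -1.1372, 0.0708)
step 6: θ'=-0.6792 (R=-2.6667) → pose (-8.5797, -1.7223, -0.6792)

(-8.5797, -1.7223, -0.6792)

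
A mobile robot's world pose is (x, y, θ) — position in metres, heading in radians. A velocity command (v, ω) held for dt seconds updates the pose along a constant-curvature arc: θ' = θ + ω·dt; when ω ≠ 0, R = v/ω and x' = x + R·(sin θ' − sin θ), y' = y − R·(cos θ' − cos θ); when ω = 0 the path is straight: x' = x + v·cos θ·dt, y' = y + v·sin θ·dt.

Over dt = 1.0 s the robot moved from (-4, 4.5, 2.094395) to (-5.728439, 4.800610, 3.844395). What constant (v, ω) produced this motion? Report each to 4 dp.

Δθ = 3.844395 − 2.094395 = 1.750000
ω = Δθ/dt = 1.750000/1.0 = 1.7500
R = Δx/(sin θ' − sin θ) = 1.1429
v = R·ω = 1.1429·1.7500 = 2.0000

v = 2.0000, ω = 1.7500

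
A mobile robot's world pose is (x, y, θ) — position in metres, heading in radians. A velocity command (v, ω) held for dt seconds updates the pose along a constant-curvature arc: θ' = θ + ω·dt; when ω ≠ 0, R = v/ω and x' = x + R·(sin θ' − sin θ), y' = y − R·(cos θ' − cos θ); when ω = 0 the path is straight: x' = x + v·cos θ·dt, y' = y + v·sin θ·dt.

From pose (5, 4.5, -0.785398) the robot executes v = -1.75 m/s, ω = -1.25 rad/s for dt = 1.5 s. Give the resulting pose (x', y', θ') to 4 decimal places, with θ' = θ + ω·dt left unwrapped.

θ' = -0.7854 + -1.25·1.5 = -2.6604
R = v/ω = -1.75/-1.25 = 1.4000
x' = 5 + 1.4000·(sin -2.6604 − sin -0.7854) = 5.3420
y' = 4.5 − 1.4000·(cos -2.6604 − cos -0.7854) = 6.7310

(5.3420, 6.7310, -2.6604)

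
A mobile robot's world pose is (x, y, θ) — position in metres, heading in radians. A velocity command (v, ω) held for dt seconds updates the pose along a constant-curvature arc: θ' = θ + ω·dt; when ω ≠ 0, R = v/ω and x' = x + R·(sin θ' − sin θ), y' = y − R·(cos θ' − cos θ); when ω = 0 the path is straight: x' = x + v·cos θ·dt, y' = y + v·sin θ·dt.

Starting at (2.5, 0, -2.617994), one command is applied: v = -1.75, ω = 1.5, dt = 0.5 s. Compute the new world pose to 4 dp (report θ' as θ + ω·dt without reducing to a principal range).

(3.0322, 0.6687, -1.8680)

θ' = -2.6180 + 1.5·0.5 = -1.8680
R = v/ω = -1.75/1.5 = -1.1667
x' = 2.5 + -1.1667·(sin -1.8680 − sin -2.6180) = 3.0322
y' = 0 − -1.1667·(cos -1.8680 − cos -2.6180) = 0.6687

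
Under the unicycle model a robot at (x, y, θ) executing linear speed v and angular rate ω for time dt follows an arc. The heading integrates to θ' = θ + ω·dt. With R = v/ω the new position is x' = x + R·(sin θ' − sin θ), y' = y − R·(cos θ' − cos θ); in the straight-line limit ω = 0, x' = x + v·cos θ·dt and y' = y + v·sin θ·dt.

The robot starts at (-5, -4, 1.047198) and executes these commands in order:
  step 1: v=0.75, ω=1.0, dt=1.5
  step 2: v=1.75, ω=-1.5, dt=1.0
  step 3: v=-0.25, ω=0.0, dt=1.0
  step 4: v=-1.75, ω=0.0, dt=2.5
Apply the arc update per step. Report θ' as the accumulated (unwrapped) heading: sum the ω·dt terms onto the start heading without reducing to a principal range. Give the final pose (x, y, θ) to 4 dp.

step 1: θ'=2.5472 (R=0.7500) → pose (-5.2295, -3.0036, 2.5472)
step 2: θ'=1.0472 (R=-1.1667) → pose (-5.5865, -1.4537, 1.0472)
step 3: θ'=1.0472 (straight) → pose (-5.7115, -1.6702, 1.0472)
step 4: θ'=1.0472 (straight) → pose (-7.8990, -5.4591, 1.0472)

(-7.8990, -5.4591, 1.0472)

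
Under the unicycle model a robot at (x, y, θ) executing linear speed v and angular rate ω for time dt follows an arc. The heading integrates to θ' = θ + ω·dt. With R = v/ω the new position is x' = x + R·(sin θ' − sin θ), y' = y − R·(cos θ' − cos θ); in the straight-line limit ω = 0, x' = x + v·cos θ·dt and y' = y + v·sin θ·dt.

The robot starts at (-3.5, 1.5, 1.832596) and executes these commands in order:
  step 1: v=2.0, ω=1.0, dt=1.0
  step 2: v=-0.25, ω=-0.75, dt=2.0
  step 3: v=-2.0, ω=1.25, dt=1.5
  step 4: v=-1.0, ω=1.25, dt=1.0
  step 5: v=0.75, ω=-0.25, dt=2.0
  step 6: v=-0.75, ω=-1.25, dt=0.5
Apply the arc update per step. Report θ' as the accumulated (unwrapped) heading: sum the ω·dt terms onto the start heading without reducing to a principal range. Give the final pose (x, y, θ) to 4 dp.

(-2.6141, -0.0073, 3.3326)

step 1: θ'=2.8326 (R=2.0000) → pose (-4.8236, 2.8876, 2.8326)
step 2: θ'=1.3326 (R=0.3333) → pose (-4.6011, 2.4914, 1.3326)
step 3: θ'=3.2076 (R=-1.6000) → pose (-2.9407, 0.5174, 3.2076)
step 4: θ'=4.4576 (R=-0.8000) → pose (-2.2193, 1.1140, 4.4576)
step 5: θ'=3.9576 (R=-3.0000) → pose (-2.9372, -0.1853, 3.9576)
step 6: θ'=3.3326 (R=0.6000) → pose (-2.6141, -0.0073, 3.3326)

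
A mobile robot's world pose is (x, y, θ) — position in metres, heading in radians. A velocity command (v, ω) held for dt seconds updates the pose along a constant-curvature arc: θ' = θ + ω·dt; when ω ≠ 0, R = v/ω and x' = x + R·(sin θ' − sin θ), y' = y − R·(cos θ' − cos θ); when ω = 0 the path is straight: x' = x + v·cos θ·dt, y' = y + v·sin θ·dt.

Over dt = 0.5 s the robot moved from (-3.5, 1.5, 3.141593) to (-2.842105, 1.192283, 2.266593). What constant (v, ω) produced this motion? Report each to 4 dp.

Δθ = 2.266593 − 3.141593 = -0.875000
ω = Δθ/dt = -0.875000/0.5 = -1.7500
R = Δx/(sin θ' − sin θ) = 0.8571
v = R·ω = 0.8571·-1.7500 = -1.5000

v = -1.5000, ω = -1.7500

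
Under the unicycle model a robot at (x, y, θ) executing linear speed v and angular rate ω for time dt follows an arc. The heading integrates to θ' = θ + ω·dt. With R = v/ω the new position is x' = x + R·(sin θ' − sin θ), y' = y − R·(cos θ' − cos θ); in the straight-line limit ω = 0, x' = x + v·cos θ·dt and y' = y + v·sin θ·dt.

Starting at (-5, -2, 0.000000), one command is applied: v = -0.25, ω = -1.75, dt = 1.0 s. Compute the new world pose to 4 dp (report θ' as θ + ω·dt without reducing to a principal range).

θ' = 0.0000 + -1.75·1.0 = -1.7500
R = v/ω = -0.25/-1.75 = 0.1429
x' = -5 + 0.1429·(sin -1.7500 − sin 0.0000) = -5.1406
y' = -2 − 0.1429·(cos -1.7500 − cos 0.0000) = -1.8317

(-5.1406, -1.8317, -1.7500)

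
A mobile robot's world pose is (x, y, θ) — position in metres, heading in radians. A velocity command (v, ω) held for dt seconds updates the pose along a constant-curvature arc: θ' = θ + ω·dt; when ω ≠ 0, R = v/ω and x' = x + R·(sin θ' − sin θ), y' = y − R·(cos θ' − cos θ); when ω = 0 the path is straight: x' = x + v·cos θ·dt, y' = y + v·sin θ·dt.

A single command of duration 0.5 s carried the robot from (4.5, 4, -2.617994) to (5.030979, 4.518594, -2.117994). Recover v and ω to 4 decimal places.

v = -1.5000, ω = 1.0000

Δθ = -2.117994 − -2.617994 = 0.500000
ω = Δθ/dt = 0.500000/0.5 = 1.0000
R = Δx/(sin θ' − sin θ) = -1.5000
v = R·ω = -1.5000·1.0000 = -1.5000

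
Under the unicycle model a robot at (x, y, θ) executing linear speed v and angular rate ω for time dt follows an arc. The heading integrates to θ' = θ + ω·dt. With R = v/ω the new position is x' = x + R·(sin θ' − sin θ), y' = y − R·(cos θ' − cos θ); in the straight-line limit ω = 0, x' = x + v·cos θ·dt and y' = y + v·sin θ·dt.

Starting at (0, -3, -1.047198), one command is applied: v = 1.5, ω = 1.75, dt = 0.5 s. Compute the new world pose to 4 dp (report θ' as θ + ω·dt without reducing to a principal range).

(0.5954, -3.4159, -0.1722)

θ' = -1.0472 + 1.75·0.5 = -0.1722
R = v/ω = 1.5/1.75 = 0.8571
x' = 0 + 0.8571·(sin -0.1722 − sin -1.0472) = 0.5954
y' = -3 − 0.8571·(cos -0.1722 − cos -1.0472) = -3.4159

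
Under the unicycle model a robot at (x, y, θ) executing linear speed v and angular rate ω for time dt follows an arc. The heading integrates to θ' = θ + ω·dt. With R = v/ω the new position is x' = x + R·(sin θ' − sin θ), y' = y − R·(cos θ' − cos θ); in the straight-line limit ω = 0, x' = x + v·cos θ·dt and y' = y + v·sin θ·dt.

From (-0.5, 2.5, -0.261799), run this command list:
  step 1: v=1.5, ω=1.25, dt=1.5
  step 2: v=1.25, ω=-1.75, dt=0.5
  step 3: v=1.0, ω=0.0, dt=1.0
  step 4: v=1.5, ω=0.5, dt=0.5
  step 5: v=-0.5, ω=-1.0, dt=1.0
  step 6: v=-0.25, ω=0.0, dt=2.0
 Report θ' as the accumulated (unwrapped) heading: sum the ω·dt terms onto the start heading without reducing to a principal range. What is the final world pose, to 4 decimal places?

step 1: θ'=1.6132 (R=1.2000) → pose (1.0095, 3.7100, 1.6132)
step 2: θ'=0.7382 (R=-0.7143) → pose (1.2425, 4.2686, 0.7382)
step 3: θ'=0.7382 (straight) → pose (1.9821, 4.9416, 0.7382)
step 4: θ'=0.9882 (R=3.0000) → pose (2.4684, 5.5100, 0.9882)
step 5: θ'=-0.0118 (R=0.5000) → pose (2.0450, 5.2852, -0.0118)
step 6: θ'=-0.0118 (straight) → pose (1.5450, 5.2911, -0.0118)

(1.5450, 5.2911, -0.0118)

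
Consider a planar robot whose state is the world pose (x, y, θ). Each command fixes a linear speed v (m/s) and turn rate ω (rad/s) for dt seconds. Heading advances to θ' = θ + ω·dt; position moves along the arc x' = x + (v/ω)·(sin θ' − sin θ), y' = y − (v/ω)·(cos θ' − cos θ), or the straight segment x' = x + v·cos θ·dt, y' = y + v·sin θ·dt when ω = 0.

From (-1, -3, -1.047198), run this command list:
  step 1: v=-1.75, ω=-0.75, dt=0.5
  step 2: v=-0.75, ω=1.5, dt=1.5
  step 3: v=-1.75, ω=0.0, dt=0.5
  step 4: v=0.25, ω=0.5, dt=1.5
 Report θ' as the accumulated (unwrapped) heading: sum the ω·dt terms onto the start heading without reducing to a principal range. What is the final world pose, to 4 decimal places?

step 1: θ'=-1.4222 (R=2.3333) → pose (-1.2869, -2.1788, -1.4222)
step 2: θ'=0.8278 (R=-0.5000) → pose (-2.1496, -1.9146, 0.8278)
step 3: θ'=0.8278 (straight) → pose (-2.7415, -2.5590, 0.8278)
step 4: θ'=1.5778 (R=0.5000) → pose (-2.6098, -2.2172, 1.5778)

(-2.6098, -2.2172, 1.5778)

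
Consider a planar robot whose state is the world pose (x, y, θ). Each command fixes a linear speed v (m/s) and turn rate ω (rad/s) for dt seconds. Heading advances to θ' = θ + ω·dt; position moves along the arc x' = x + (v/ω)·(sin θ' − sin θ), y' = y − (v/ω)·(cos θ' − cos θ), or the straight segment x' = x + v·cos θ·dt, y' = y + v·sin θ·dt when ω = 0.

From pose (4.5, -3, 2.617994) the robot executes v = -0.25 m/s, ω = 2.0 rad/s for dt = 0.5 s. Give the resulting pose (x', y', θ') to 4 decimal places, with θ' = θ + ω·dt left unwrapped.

(4.6198, -3.0028, 3.6180)

θ' = 2.6180 + 2.0·0.5 = 3.6180
R = v/ω = -0.25/2.0 = -0.1250
x' = 4.5 + -0.1250·(sin 3.6180 − sin 2.6180) = 4.6198
y' = -3 − -0.1250·(cos 3.6180 − cos 2.6180) = -3.0028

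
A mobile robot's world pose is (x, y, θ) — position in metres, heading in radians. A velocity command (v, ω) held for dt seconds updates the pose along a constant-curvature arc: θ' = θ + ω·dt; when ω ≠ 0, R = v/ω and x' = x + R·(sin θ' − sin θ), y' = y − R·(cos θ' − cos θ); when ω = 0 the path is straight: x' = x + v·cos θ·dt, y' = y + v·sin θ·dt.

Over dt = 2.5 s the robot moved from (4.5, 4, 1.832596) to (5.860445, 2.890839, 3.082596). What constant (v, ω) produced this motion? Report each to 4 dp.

v = -0.7500, ω = 0.5000

Δθ = 3.082596 − 1.832596 = 1.250000
ω = Δθ/dt = 1.250000/2.5 = 0.5000
R = Δx/(sin θ' − sin θ) = -1.5000
v = R·ω = -1.5000·0.5000 = -0.7500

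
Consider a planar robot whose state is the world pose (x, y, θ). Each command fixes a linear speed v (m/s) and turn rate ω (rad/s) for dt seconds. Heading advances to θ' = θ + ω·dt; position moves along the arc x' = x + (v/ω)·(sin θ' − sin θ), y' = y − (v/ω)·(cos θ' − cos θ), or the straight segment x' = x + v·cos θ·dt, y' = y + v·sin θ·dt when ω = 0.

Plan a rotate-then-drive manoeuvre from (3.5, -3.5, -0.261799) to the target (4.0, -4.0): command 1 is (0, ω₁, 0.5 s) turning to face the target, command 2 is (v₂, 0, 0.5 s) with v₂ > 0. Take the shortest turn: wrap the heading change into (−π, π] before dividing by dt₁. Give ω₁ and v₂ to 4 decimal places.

ω₁ = -1.0472, v₂ = 1.4142

heading to target = atan2(-4−-3.5, 4−3.5) = -0.7854
Δθ = wrap(-0.7854 − -0.2618) = -0.5236; ω₁ = Δθ/dt₁ = -1.0472
distance = √((4−3.5)² + (-4−-3.5)²) = 0.7071; v₂ = distance/dt₂ = 1.4142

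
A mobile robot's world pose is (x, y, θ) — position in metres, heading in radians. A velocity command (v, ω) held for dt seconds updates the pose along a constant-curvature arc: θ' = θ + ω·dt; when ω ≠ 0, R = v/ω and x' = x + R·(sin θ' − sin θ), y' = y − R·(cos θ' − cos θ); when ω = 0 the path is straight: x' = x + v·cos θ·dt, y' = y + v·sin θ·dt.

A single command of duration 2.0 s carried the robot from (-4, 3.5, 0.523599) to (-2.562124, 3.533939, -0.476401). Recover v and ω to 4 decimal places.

Δθ = -0.476401 − 0.523599 = -1.000000
ω = Δθ/dt = -1.000000/2.0 = -0.5000
R = Δx/(sin θ' − sin θ) = -1.5000
v = R·ω = -1.5000·-0.5000 = 0.7500

v = 0.7500, ω = -0.5000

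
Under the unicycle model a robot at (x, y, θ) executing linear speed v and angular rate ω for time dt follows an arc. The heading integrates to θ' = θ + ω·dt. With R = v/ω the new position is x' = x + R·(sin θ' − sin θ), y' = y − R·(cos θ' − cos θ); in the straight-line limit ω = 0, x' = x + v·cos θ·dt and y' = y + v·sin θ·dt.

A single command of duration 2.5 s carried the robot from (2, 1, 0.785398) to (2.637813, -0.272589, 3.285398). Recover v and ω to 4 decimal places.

Δθ = 3.285398 − 0.785398 = 2.500000
ω = Δθ/dt = 2.500000/2.5 = 1.0000
R = −Δy/(cos θ' − cos θ) = -0.7500
v = R·ω = -0.7500·1.0000 = -0.7500

v = -0.7500, ω = 1.0000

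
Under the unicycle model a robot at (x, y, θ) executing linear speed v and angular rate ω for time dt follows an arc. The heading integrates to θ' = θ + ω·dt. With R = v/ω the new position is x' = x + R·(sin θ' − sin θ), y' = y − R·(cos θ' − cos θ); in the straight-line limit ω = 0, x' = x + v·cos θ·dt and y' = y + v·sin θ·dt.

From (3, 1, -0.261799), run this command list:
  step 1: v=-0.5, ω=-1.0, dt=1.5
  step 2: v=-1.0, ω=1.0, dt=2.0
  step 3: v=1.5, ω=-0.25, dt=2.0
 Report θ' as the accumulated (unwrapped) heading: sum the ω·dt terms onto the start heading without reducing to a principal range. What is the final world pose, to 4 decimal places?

(4.3894, 2.7045, -0.2618)

step 1: θ'=-1.7618 (R=0.5000) → pose (2.6385, 1.5779, -1.7618)
step 2: θ'=0.2382 (R=-1.0000) → pose (1.4207, 2.7395, 0.2382)
step 3: θ'=-0.2618 (R=-6.0000) → pose (4.3894, 2.7045, -0.2618)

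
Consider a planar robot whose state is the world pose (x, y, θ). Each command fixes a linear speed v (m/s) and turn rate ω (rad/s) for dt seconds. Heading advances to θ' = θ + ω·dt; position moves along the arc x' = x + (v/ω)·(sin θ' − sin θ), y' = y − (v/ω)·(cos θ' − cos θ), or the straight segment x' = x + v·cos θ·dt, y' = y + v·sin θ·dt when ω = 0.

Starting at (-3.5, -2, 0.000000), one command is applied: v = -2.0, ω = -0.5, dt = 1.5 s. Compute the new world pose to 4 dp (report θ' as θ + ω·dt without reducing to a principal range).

θ' = 0.0000 + -0.5·1.5 = -0.7500
R = v/ω = -2.0/-0.5 = 4.0000
x' = -3.5 + 4.0000·(sin -0.7500 − sin 0.0000) = -6.2266
y' = -2 − 4.0000·(cos -0.7500 − cos 0.0000) = -0.9268

(-6.2266, -0.9268, -0.7500)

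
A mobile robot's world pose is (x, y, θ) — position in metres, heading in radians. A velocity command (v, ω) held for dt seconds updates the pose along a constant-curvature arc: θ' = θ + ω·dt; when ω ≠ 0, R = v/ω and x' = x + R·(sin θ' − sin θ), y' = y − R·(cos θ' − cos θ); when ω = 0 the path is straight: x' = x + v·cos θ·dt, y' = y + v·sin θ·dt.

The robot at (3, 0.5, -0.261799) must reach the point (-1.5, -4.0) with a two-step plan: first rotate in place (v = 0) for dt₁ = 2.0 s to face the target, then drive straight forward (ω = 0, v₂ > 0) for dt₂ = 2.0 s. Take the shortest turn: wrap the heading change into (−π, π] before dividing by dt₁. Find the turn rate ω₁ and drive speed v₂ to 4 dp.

heading to target = atan2(-4−0.5, -1.5−3) = -2.3562
Δθ = wrap(-2.3562 − -0.2618) = -2.0944; ω₁ = Δθ/dt₁ = -1.0472
distance = √((-1.5−3)² + (-4−0.5)²) = 6.3640; v₂ = distance/dt₂ = 3.1820

ω₁ = -1.0472, v₂ = 3.1820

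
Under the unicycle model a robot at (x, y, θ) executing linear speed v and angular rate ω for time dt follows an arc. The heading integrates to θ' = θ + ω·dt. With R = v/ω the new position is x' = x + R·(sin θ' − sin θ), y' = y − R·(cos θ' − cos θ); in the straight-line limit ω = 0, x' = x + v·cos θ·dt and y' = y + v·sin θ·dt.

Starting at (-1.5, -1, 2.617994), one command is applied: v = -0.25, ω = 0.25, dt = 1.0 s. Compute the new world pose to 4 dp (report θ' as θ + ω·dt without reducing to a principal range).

θ' = 2.6180 + 0.25·1.0 = 2.8680
R = v/ω = -0.25/0.25 = -1.0000
x' = -1.5 + -1.0000·(sin 2.8680 − sin 2.6180) = -1.2702
y' = -1 − -1.0000·(cos 2.8680 − cos 2.6180) = -1.0968

(-1.2702, -1.0968, 2.8680)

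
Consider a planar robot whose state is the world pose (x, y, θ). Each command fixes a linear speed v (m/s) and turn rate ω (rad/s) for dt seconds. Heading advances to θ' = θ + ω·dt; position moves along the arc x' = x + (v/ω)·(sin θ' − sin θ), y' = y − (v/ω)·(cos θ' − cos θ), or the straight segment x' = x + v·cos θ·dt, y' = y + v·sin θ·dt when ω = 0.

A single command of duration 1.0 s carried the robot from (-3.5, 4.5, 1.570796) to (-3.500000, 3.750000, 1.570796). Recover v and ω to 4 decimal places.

Δθ = 1.570796 − 1.570796 = 0.000000
ω = Δθ/dt = 0.000000/1.0 = 0.0000
ω = 0 → v = (Δx·cos θ + Δy·sin θ)/dt = -0.7500

v = -0.7500, ω = 0.0000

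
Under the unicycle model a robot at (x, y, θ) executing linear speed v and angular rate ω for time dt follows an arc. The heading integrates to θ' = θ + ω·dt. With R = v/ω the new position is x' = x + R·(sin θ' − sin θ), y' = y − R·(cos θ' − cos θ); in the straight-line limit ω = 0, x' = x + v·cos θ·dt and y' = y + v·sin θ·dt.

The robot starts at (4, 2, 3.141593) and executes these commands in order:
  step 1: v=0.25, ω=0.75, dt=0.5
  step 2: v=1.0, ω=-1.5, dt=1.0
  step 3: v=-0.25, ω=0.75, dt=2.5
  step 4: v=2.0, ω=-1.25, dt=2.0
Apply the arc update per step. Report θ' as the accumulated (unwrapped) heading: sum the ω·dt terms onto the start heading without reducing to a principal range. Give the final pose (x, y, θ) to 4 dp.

step 1: θ'=3.5166 (R=0.3333) → pose (3.8779, 1.9768, 3.5166)
step 2: θ'=2.0166 (R=-0.6667) → pose (3.0322, 2.3097, 2.0166)
step 3: θ'=3.8916 (R=-0.3333) → pose (3.5602, 2.2096, 3.8916)
step 4: θ'=1.3916 (R=-1.6000) → pose (0.8952, 3.6654, 1.3916)

(0.8952, 3.6654, 1.3916)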